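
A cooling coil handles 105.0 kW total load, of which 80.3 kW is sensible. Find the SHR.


SHR = Q_sensible / Q_total
SHR = 80.3 / 105.0
SHR = 0.765

0.765


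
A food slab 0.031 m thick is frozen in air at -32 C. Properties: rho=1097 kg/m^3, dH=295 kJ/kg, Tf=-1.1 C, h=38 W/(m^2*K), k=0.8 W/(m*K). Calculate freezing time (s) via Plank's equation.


dT = -1.1 - (-32) = 30.9 K
term1 = a/(2h) = 0.031/(2*38) = 0.0004078947368
term2 = a^2/(8k) = 0.031^2/(8*0.8) = 0.00015015625
t = rho*dH*1000/dT * (term1 + term2)
t = 1097*295*1000/30.9 * (0.0004078947368 + 0.00015015625)
t = 5844 s

5844


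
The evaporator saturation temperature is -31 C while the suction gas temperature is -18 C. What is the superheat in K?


Superheat = T_suction - T_evap
Superheat = -18 - (-31)
Superheat = 13 K

13


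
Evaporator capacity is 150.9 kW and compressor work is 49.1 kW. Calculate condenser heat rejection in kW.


Q_cond = Q_evap + W
Q_cond = 150.9 + 49.1
Q_cond = 200.0 kW

200.0


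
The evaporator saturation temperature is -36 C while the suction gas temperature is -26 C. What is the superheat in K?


Superheat = T_suction - T_evap
Superheat = -26 - (-36)
Superheat = 10 K

10


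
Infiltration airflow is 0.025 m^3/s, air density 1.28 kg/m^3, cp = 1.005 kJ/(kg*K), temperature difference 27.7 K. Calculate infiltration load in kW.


Q = V_dot * rho * cp * dT
Q = 0.025 * 1.28 * 1.005 * 27.7
Q = 0.891 kW

0.891


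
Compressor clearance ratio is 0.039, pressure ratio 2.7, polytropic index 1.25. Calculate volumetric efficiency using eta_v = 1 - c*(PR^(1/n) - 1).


PR^(1/n) = 2.7^(1/1.25) = 2.21355854
eta_v = 1 - 0.039 * (2.21355854 - 1)
eta_v = 0.9527

0.9527


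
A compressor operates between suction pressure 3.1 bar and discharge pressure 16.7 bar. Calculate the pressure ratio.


PR = P_high / P_low
PR = 16.7 / 3.1
PR = 5.387

5.387


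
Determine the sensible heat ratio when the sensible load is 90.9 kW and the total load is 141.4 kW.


SHR = Q_sensible / Q_total
SHR = 90.9 / 141.4
SHR = 0.643

0.643


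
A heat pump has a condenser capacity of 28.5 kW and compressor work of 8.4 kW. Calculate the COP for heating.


COP_hp = Q_cond / W
COP_hp = 28.5 / 8.4
COP_hp = 3.393

3.393


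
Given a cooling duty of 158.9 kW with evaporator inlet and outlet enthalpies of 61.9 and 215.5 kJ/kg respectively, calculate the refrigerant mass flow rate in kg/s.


dh = 215.5 - 61.9 = 153.6 kJ/kg
m_dot = Q / dh = 158.9 / 153.6 = 1.0345 kg/s

1.0345


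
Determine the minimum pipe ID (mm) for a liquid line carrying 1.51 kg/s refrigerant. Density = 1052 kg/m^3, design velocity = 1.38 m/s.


A = m_dot / (rho * v) = 1.51 / (1052 * 1.38) = 0.001040116824 m^2
d = sqrt(4*A/pi) * 1000
d = 36.4 mm

36.4


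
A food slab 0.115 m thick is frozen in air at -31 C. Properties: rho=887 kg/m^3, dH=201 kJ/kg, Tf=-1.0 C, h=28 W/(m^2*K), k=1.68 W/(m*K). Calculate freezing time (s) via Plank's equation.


dT = -1.0 - (-31) = 30.0 K
term1 = a/(2h) = 0.115/(2*28) = 0.002053571429
term2 = a^2/(8k) = 0.115^2/(8*1.68) = 0.0009840029762
t = rho*dH*1000/dT * (term1 + term2)
t = 887*201*1000/30.0 * (0.002053571429 + 0.0009840029762)
t = 18052 s

18052


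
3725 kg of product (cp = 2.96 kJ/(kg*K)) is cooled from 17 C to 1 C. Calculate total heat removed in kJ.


dT = 17 - (1) = 16 K
Q = m * cp * dT = 3725 * 2.96 * 16
Q = 176416 kJ

176416


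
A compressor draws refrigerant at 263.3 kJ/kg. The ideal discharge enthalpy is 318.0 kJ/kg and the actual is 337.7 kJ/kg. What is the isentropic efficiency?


dh_ideal = 318.0 - 263.3 = 54.7 kJ/kg
dh_actual = 337.7 - 263.3 = 74.4 kJ/kg
eta_s = dh_ideal / dh_actual = 54.7 / 74.4
eta_s = 0.7352

0.7352


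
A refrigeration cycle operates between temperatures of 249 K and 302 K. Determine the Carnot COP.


dT = 302 - 249 = 53 K
COP_carnot = T_cold / dT = 249 / 53
COP_carnot = 4.698

4.698


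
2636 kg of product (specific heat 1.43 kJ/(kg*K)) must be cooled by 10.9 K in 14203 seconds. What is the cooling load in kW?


Q = m * cp * dT / t
Q = 2636 * 1.43 * 10.9 / 14203
Q = 2.893 kW

2.893


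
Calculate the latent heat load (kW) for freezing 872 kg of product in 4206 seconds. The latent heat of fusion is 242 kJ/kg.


Q_lat = m * h_fg / t
Q_lat = 872 * 242 / 4206
Q_lat = 50.17 kW

50.17


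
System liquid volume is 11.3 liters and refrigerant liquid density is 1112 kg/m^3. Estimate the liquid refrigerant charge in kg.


Charge = V * rho / 1000
Charge = 11.3 * 1112 / 1000
Charge = 12.57 kg

12.57


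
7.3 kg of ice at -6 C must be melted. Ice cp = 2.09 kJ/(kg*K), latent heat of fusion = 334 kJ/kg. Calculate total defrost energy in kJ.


Sensible heat = cp * dT = 2.09 * 6 = 12.54 kJ/kg
Total per kg = 12.54 + 334 = 346.54 kJ/kg
Q = m * total = 7.3 * 346.54
Q = 2529.7 kJ

2529.7


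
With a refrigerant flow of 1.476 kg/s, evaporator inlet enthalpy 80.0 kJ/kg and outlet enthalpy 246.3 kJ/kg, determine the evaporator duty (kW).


dh = 246.3 - 80.0 = 166.3 kJ/kg
Q_evap = m_dot * dh = 1.476 * 166.3
Q_evap = 245.46 kW

245.46


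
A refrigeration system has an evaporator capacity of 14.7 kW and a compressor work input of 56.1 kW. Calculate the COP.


COP = Q_evap / W
COP = 14.7 / 56.1
COP = 0.262

0.262


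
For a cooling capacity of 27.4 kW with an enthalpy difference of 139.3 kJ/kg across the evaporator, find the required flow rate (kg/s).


m_dot = Q / dh
m_dot = 27.4 / 139.3
m_dot = 0.1967 kg/s

0.1967


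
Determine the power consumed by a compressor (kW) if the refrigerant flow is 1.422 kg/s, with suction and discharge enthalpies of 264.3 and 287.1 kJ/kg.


dh = 287.1 - 264.3 = 22.8 kJ/kg
W = m_dot * dh = 1.422 * 22.8 = 32.42 kW

32.42


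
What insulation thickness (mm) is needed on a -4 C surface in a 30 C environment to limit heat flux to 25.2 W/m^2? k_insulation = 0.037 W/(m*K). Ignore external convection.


dT = 30 - (-4) = 34 K
thickness = k * dT / q_max * 1000
thickness = 0.037 * 34 / 25.2 * 1000
thickness = 49.9 mm

49.9


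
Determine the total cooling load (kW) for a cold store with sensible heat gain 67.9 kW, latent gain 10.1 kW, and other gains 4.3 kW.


Q_total = Q_s + Q_l + Q_misc
Q_total = 67.9 + 10.1 + 4.3
Q_total = 82.3 kW

82.3


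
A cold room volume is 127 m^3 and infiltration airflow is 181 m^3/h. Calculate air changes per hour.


ACH = flow / volume
ACH = 181 / 127
ACH = 1.425

1.425


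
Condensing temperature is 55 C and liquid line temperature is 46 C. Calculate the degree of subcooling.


Subcooling = T_cond - T_liquid
Subcooling = 55 - 46
Subcooling = 9 K

9


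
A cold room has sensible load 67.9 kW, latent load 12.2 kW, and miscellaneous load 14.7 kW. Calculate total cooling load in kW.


Q_total = Q_s + Q_l + Q_misc
Q_total = 67.9 + 12.2 + 14.7
Q_total = 94.8 kW

94.8


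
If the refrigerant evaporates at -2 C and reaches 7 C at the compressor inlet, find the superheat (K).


Superheat = T_suction - T_evap
Superheat = 7 - (-2)
Superheat = 9 K

9


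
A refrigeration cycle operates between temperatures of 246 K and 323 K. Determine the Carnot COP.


dT = 323 - 246 = 77 K
COP_carnot = T_cold / dT = 246 / 77
COP_carnot = 3.195

3.195


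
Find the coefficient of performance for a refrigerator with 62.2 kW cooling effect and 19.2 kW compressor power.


COP = Q_evap / W
COP = 62.2 / 19.2
COP = 3.24

3.24


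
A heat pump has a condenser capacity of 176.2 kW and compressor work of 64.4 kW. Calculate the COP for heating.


COP_hp = Q_cond / W
COP_hp = 176.2 / 64.4
COP_hp = 2.736

2.736


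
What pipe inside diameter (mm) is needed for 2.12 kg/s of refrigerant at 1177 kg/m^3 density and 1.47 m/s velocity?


A = m_dot / (rho * v) = 2.12 / (1177 * 1.47) = 0.001225298956 m^2
d = sqrt(4*A/pi) * 1000
d = 39.5 mm

39.5


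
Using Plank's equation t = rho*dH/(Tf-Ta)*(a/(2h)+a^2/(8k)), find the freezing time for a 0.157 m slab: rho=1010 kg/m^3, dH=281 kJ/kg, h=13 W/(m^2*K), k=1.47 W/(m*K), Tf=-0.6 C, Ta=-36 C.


dT = -0.6 - (-36) = 35.4 K
term1 = a/(2h) = 0.157/(2*13) = 0.006038461538
term2 = a^2/(8k) = 0.157^2/(8*1.47) = 0.002096003401
t = rho*dH*1000/dT * (term1 + term2)
t = 1010*281*1000/35.4 * (0.006038461538 + 0.002096003401)
t = 65216 s

65216


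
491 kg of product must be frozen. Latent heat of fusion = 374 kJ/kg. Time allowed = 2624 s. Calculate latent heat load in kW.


Q_lat = m * h_fg / t
Q_lat = 491 * 374 / 2624
Q_lat = 69.98 kW

69.98


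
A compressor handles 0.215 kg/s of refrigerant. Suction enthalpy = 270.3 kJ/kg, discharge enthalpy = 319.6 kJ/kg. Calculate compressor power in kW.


dh = 319.6 - 270.3 = 49.3 kJ/kg
W = m_dot * dh = 0.215 * 49.3 = 10.6 kW

10.6


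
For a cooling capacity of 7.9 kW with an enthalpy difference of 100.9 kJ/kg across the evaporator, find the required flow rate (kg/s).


m_dot = Q / dh
m_dot = 7.9 / 100.9
m_dot = 0.0783 kg/s

0.0783


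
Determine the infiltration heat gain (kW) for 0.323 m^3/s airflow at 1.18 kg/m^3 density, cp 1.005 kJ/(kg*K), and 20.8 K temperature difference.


Q = V_dot * rho * cp * dT
Q = 0.323 * 1.18 * 1.005 * 20.8
Q = 7.967 kW

7.967


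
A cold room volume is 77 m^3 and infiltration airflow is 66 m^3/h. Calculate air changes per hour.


ACH = flow / volume
ACH = 66 / 77
ACH = 0.857

0.857


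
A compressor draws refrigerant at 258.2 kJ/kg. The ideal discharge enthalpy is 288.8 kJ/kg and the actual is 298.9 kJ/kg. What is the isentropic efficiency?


dh_ideal = 288.8 - 258.2 = 30.6 kJ/kg
dh_actual = 298.9 - 258.2 = 40.7 kJ/kg
eta_s = dh_ideal / dh_actual = 30.6 / 40.7
eta_s = 0.7518

0.7518


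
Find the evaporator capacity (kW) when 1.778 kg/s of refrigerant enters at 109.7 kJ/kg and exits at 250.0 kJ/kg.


dh = 250.0 - 109.7 = 140.3 kJ/kg
Q_evap = m_dot * dh = 1.778 * 140.3
Q_evap = 249.45 kW

249.45


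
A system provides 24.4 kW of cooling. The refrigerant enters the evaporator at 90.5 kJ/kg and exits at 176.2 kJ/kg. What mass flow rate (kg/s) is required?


dh = 176.2 - 90.5 = 85.7 kJ/kg
m_dot = Q / dh = 24.4 / 85.7 = 0.2847 kg/s

0.2847


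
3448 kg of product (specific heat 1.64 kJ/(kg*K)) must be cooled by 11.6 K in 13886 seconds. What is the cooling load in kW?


Q = m * cp * dT / t
Q = 3448 * 1.64 * 11.6 / 13886
Q = 4.724 kW

4.724


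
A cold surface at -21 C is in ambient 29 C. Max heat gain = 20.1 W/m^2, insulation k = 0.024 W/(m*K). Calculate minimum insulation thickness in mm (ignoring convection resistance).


dT = 29 - (-21) = 50 K
thickness = k * dT / q_max * 1000
thickness = 0.024 * 50 / 20.1 * 1000
thickness = 59.7 mm

59.7


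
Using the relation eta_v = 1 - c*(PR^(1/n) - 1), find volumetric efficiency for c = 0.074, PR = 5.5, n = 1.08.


PR^(1/n) = 5.5^(1/1.08) = 4.84753562
eta_v = 1 - 0.074 * (4.84753562 - 1)
eta_v = 0.7153

0.7153


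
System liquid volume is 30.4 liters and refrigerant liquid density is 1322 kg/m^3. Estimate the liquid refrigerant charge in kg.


Charge = V * rho / 1000
Charge = 30.4 * 1322 / 1000
Charge = 40.19 kg

40.19


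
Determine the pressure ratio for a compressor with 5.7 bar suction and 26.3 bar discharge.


PR = P_high / P_low
PR = 26.3 / 5.7
PR = 4.614

4.614


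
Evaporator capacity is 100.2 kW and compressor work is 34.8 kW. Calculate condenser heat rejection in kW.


Q_cond = Q_evap + W
Q_cond = 100.2 + 34.8
Q_cond = 135.0 kW

135.0


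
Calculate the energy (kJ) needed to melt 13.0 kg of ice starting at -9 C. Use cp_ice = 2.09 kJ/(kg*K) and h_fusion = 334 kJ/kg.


Sensible heat = cp * dT = 2.09 * 9 = 18.81 kJ/kg
Total per kg = 18.81 + 334 = 352.81 kJ/kg
Q = m * total = 13.0 * 352.81
Q = 4586.5 kJ

4586.5


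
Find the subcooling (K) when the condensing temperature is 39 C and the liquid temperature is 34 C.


Subcooling = T_cond - T_liquid
Subcooling = 39 - 34
Subcooling = 5 K

5


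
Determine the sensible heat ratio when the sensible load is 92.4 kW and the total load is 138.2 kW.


SHR = Q_sensible / Q_total
SHR = 92.4 / 138.2
SHR = 0.669

0.669


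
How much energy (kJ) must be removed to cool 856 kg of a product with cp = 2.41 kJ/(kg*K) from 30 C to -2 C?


dT = 30 - (-2) = 32 K
Q = m * cp * dT = 856 * 2.41 * 32
Q = 66015 kJ

66015


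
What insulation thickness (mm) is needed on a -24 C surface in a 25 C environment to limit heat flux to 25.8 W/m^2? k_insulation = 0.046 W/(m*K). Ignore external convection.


dT = 25 - (-24) = 49 K
thickness = k * dT / q_max * 1000
thickness = 0.046 * 49 / 25.8 * 1000
thickness = 87.4 mm

87.4


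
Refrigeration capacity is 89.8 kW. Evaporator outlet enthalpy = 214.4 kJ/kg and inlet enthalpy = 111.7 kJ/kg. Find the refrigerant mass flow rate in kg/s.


dh = 214.4 - 111.7 = 102.7 kJ/kg
m_dot = Q / dh = 89.8 / 102.7 = 0.8744 kg/s

0.8744


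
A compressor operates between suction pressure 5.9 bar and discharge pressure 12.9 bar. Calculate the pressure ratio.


PR = P_high / P_low
PR = 12.9 / 5.9
PR = 2.186

2.186


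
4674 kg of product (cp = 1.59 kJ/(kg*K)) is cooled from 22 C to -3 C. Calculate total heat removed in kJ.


dT = 22 - (-3) = 25 K
Q = m * cp * dT = 4674 * 1.59 * 25
Q = 185792 kJ

185792


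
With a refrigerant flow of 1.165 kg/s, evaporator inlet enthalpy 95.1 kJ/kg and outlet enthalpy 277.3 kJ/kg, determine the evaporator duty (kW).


dh = 277.3 - 95.1 = 182.2 kJ/kg
Q_evap = m_dot * dh = 1.165 * 182.2
Q_evap = 212.26 kW

212.26


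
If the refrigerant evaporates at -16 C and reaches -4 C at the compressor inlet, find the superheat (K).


Superheat = T_suction - T_evap
Superheat = -4 - (-16)
Superheat = 12 K

12


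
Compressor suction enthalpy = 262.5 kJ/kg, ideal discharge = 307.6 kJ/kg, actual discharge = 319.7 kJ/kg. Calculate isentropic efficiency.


dh_ideal = 307.6 - 262.5 = 45.1 kJ/kg
dh_actual = 319.7 - 262.5 = 57.2 kJ/kg
eta_s = dh_ideal / dh_actual = 45.1 / 57.2
eta_s = 0.7885

0.7885


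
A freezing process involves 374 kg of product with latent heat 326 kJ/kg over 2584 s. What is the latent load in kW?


Q_lat = m * h_fg / t
Q_lat = 374 * 326 / 2584
Q_lat = 47.18 kW

47.18


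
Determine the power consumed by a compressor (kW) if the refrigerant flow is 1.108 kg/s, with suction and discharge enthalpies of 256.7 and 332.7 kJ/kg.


dh = 332.7 - 256.7 = 76.0 kJ/kg
W = m_dot * dh = 1.108 * 76.0 = 84.21 kW

84.21


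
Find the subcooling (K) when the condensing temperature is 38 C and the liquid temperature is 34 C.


Subcooling = T_cond - T_liquid
Subcooling = 38 - 34
Subcooling = 4 K

4


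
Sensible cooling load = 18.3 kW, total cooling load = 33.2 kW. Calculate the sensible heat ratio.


SHR = Q_sensible / Q_total
SHR = 18.3 / 33.2
SHR = 0.551

0.551


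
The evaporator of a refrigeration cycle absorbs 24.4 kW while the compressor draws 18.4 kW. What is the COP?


COP = Q_evap / W
COP = 24.4 / 18.4
COP = 1.326

1.326


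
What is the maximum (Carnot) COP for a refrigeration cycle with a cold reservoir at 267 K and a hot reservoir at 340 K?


dT = 340 - 267 = 73 K
COP_carnot = T_cold / dT = 267 / 73
COP_carnot = 3.658

3.658


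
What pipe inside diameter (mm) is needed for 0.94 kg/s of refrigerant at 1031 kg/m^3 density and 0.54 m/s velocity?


A = m_dot / (rho * v) = 0.94 / (1031 * 0.54) = 0.00168840033 m^2
d = sqrt(4*A/pi) * 1000
d = 46.4 mm

46.4


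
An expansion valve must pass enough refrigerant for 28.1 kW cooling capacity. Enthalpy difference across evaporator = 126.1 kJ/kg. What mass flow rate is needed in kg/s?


m_dot = Q / dh
m_dot = 28.1 / 126.1
m_dot = 0.2228 kg/s

0.2228


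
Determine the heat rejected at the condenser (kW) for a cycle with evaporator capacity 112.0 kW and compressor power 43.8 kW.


Q_cond = Q_evap + W
Q_cond = 112.0 + 43.8
Q_cond = 155.8 kW

155.8


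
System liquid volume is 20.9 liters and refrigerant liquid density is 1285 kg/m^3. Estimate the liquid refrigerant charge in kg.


Charge = V * rho / 1000
Charge = 20.9 * 1285 / 1000
Charge = 26.86 kg

26.86


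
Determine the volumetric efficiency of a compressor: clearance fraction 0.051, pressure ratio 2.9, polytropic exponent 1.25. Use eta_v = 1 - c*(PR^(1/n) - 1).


PR^(1/n) = 2.9^(1/1.25) = 2.34378839
eta_v = 1 - 0.051 * (2.34378839 - 1)
eta_v = 0.9315

0.9315


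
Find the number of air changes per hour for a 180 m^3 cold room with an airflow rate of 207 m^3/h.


ACH = flow / volume
ACH = 207 / 180
ACH = 1.15

1.15


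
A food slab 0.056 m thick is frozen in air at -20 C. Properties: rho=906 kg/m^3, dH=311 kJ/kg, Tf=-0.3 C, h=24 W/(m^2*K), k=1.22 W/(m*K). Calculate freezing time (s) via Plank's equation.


dT = -0.3 - (-20) = 19.7 K
term1 = a/(2h) = 0.056/(2*24) = 0.001166666667
term2 = a^2/(8k) = 0.056^2/(8*1.22) = 0.0003213114754
t = rho*dH*1000/dT * (term1 + term2)
t = 906*311*1000/19.7 * (0.001166666667 + 0.0003213114754)
t = 21282 s

21282


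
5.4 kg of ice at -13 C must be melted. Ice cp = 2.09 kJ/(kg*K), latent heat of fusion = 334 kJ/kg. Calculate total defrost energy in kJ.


Sensible heat = cp * dT = 2.09 * 13 = 27.17 kJ/kg
Total per kg = 27.17 + 334 = 361.17 kJ/kg
Q = m * total = 5.4 * 361.17
Q = 1950.3 kJ

1950.3


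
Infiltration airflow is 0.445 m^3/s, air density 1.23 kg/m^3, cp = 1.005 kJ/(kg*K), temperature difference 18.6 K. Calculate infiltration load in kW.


Q = V_dot * rho * cp * dT
Q = 0.445 * 1.23 * 1.005 * 18.6
Q = 10.232 kW

10.232


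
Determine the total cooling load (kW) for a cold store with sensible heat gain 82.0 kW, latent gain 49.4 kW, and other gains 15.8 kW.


Q_total = Q_s + Q_l + Q_misc
Q_total = 82.0 + 49.4 + 15.8
Q_total = 147.2 kW

147.2


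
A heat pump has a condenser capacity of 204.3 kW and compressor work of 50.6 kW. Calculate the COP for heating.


COP_hp = Q_cond / W
COP_hp = 204.3 / 50.6
COP_hp = 4.038

4.038


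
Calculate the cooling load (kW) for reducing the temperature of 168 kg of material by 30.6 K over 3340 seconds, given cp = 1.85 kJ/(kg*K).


Q = m * cp * dT / t
Q = 168 * 1.85 * 30.6 / 3340
Q = 2.847 kW

2.847


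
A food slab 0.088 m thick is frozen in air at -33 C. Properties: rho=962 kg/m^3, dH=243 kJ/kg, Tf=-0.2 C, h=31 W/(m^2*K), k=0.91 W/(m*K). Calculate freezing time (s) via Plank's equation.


dT = -0.2 - (-33) = 32.8 K
term1 = a/(2h) = 0.088/(2*31) = 0.001419354839
term2 = a^2/(8k) = 0.088^2/(8*0.91) = 0.001063736264
t = rho*dH*1000/dT * (term1 + term2)
t = 962*243*1000/32.8 * (0.001419354839 + 0.001063736264)
t = 17697 s

17697


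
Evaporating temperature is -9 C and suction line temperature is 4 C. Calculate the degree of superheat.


Superheat = T_suction - T_evap
Superheat = 4 - (-9)
Superheat = 13 K

13


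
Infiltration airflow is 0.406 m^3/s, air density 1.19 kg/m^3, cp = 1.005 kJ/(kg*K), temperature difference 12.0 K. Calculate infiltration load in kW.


Q = V_dot * rho * cp * dT
Q = 0.406 * 1.19 * 1.005 * 12.0
Q = 5.827 kW

5.827


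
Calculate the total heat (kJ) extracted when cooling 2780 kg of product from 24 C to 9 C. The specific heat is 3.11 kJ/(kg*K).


dT = 24 - (9) = 15 K
Q = m * cp * dT = 2780 * 3.11 * 15
Q = 129687 kJ

129687


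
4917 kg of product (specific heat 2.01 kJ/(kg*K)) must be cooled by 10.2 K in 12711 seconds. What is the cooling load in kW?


Q = m * cp * dT / t
Q = 4917 * 2.01 * 10.2 / 12711
Q = 7.931 kW

7.931


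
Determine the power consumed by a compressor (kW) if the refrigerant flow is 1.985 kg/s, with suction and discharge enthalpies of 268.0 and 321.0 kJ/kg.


dh = 321.0 - 268.0 = 53.0 kJ/kg
W = m_dot * dh = 1.985 * 53.0 = 105.21 kW

105.21


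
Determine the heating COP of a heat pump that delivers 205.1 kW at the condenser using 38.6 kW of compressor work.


COP_hp = Q_cond / W
COP_hp = 205.1 / 38.6
COP_hp = 5.313

5.313


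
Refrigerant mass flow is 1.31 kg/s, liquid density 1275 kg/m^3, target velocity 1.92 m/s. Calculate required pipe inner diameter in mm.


A = m_dot / (rho * v) = 1.31 / (1275 * 1.92) = 0.000535130719 m^2
d = sqrt(4*A/pi) * 1000
d = 26.1 mm

26.1


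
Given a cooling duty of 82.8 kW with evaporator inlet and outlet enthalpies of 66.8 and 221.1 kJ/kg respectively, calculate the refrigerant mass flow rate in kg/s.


dh = 221.1 - 66.8 = 154.3 kJ/kg
m_dot = Q / dh = 82.8 / 154.3 = 0.5366 kg/s

0.5366


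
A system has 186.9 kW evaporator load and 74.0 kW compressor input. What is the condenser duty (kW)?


Q_cond = Q_evap + W
Q_cond = 186.9 + 74.0
Q_cond = 260.9 kW

260.9


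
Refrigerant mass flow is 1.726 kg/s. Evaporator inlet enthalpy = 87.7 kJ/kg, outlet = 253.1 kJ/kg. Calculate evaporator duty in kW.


dh = 253.1 - 87.7 = 165.4 kJ/kg
Q_evap = m_dot * dh = 1.726 * 165.4
Q_evap = 285.48 kW

285.48


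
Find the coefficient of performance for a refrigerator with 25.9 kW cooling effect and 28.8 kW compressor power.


COP = Q_evap / W
COP = 25.9 / 28.8
COP = 0.899

0.899


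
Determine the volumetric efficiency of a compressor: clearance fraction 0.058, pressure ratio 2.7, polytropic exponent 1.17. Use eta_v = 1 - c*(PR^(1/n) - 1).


PR^(1/n) = 2.7^(1/1.17) = 2.33715211
eta_v = 1 - 0.058 * (2.33715211 - 1)
eta_v = 0.9224

0.9224


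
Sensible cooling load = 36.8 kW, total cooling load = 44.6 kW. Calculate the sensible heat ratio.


SHR = Q_sensible / Q_total
SHR = 36.8 / 44.6
SHR = 0.825

0.825


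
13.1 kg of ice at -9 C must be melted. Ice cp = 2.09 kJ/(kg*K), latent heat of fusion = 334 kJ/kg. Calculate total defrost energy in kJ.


Sensible heat = cp * dT = 2.09 * 9 = 18.81 kJ/kg
Total per kg = 18.81 + 334 = 352.81 kJ/kg
Q = m * total = 13.1 * 352.81
Q = 4621.8 kJ

4621.8


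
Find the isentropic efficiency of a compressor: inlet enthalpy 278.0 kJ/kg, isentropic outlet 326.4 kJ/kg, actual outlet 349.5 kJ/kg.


dh_ideal = 326.4 - 278.0 = 48.4 kJ/kg
dh_actual = 349.5 - 278.0 = 71.5 kJ/kg
eta_s = dh_ideal / dh_actual = 48.4 / 71.5
eta_s = 0.6769

0.6769


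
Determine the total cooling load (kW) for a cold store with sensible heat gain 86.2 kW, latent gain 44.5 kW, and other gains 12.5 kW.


Q_total = Q_s + Q_l + Q_misc
Q_total = 86.2 + 44.5 + 12.5
Q_total = 143.2 kW

143.2


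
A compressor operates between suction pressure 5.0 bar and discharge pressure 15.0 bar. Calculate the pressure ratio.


PR = P_high / P_low
PR = 15.0 / 5.0
PR = 3.0

3.0


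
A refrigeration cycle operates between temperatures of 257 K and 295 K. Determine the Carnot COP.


dT = 295 - 257 = 38 K
COP_carnot = T_cold / dT = 257 / 38
COP_carnot = 6.763

6.763


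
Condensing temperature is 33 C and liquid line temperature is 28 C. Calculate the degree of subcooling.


Subcooling = T_cond - T_liquid
Subcooling = 33 - 28
Subcooling = 5 K

5


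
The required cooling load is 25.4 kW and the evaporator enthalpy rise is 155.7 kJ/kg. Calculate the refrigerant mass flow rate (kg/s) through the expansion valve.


m_dot = Q / dh
m_dot = 25.4 / 155.7
m_dot = 0.1631 kg/s

0.1631


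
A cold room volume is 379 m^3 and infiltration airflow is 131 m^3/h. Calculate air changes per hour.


ACH = flow / volume
ACH = 131 / 379
ACH = 0.346

0.346


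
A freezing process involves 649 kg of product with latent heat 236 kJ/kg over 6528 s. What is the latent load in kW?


Q_lat = m * h_fg / t
Q_lat = 649 * 236 / 6528
Q_lat = 23.46 kW

23.46


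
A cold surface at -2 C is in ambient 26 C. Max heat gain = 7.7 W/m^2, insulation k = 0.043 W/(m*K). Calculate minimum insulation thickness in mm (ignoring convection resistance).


dT = 26 - (-2) = 28 K
thickness = k * dT / q_max * 1000
thickness = 0.043 * 28 / 7.7 * 1000
thickness = 156.4 mm

156.4


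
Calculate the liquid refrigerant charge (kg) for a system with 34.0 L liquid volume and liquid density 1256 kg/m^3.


Charge = V * rho / 1000
Charge = 34.0 * 1256 / 1000
Charge = 42.7 kg

42.7


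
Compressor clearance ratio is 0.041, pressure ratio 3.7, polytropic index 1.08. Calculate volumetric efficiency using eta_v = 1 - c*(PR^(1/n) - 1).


PR^(1/n) = 3.7^(1/1.08) = 3.35824756
eta_v = 1 - 0.041 * (3.35824756 - 1)
eta_v = 0.9033

0.9033


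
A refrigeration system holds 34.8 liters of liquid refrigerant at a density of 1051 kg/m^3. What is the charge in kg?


Charge = V * rho / 1000
Charge = 34.8 * 1051 / 1000
Charge = 36.57 kg

36.57


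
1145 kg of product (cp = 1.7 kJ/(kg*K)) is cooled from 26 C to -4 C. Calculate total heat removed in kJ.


dT = 26 - (-4) = 30 K
Q = m * cp * dT = 1145 * 1.7 * 30
Q = 58395 kJ

58395


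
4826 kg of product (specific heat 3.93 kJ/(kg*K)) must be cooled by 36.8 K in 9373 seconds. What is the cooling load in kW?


Q = m * cp * dT / t
Q = 4826 * 3.93 * 36.8 / 9373
Q = 74.464 kW

74.464


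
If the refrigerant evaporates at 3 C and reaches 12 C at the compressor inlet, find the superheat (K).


Superheat = T_suction - T_evap
Superheat = 12 - (3)
Superheat = 9 K

9


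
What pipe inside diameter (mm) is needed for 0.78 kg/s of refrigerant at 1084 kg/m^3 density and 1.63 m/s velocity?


A = m_dot / (rho * v) = 0.78 / (1084 * 1.63) = 0.0004414461323 m^2
d = sqrt(4*A/pi) * 1000
d = 23.7 mm

23.7


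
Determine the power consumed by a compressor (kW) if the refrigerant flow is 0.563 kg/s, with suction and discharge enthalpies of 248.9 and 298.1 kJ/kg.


dh = 298.1 - 248.9 = 49.2 kJ/kg
W = m_dot * dh = 0.563 * 49.2 = 27.7 kW

27.7


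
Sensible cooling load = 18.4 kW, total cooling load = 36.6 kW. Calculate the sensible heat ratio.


SHR = Q_sensible / Q_total
SHR = 18.4 / 36.6
SHR = 0.503

0.503


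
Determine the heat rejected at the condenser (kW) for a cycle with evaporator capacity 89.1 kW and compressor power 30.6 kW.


Q_cond = Q_evap + W
Q_cond = 89.1 + 30.6
Q_cond = 119.7 kW

119.7


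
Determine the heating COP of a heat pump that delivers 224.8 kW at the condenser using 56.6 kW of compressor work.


COP_hp = Q_cond / W
COP_hp = 224.8 / 56.6
COP_hp = 3.972

3.972


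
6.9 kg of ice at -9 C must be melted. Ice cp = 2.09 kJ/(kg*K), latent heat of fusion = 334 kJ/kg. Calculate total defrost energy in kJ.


Sensible heat = cp * dT = 2.09 * 9 = 18.81 kJ/kg
Total per kg = 18.81 + 334 = 352.81 kJ/kg
Q = m * total = 6.9 * 352.81
Q = 2434.4 kJ

2434.4


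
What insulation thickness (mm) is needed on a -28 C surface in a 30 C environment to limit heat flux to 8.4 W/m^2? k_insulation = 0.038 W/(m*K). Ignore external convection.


dT = 30 - (-28) = 58 K
thickness = k * dT / q_max * 1000
thickness = 0.038 * 58 / 8.4 * 1000
thickness = 262.4 mm

262.4


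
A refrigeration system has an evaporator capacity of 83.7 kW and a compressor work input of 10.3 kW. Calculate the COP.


COP = Q_evap / W
COP = 83.7 / 10.3
COP = 8.126

8.126


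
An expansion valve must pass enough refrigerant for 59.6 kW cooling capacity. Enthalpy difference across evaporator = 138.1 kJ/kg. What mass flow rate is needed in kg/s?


m_dot = Q / dh
m_dot = 59.6 / 138.1
m_dot = 0.4316 kg/s

0.4316


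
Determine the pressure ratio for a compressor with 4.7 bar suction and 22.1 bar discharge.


PR = P_high / P_low
PR = 22.1 / 4.7
PR = 4.702

4.702


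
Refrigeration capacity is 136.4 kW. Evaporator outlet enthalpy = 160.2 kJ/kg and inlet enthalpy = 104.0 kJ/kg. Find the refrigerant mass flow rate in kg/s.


dh = 160.2 - 104.0 = 56.2 kJ/kg
m_dot = Q / dh = 136.4 / 56.2 = 2.427 kg/s

2.427


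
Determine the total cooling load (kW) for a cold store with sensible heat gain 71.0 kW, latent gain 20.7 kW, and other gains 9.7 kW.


Q_total = Q_s + Q_l + Q_misc
Q_total = 71.0 + 20.7 + 9.7
Q_total = 101.4 kW

101.4


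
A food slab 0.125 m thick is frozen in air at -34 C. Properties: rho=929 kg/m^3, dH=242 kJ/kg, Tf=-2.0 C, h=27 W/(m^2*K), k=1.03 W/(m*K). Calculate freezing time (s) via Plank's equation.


dT = -2.0 - (-34) = 32.0 K
term1 = a/(2h) = 0.125/(2*27) = 0.002314814815
term2 = a^2/(8k) = 0.125^2/(8*1.03) = 0.001896237864
t = rho*dH*1000/dT * (term1 + term2)
t = 929*242*1000/32.0 * (0.002314814815 + 0.001896237864)
t = 29585 s

29585


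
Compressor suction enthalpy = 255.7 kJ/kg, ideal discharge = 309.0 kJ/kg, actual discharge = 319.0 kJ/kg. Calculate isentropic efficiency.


dh_ideal = 309.0 - 255.7 = 53.3 kJ/kg
dh_actual = 319.0 - 255.7 = 63.3 kJ/kg
eta_s = dh_ideal / dh_actual = 53.3 / 63.3
eta_s = 0.842

0.842


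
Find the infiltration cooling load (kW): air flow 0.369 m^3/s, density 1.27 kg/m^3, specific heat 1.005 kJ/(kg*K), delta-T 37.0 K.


Q = V_dot * rho * cp * dT
Q = 0.369 * 1.27 * 1.005 * 37.0
Q = 17.426 kW

17.426


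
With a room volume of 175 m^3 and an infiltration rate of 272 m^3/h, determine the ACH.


ACH = flow / volume
ACH = 272 / 175
ACH = 1.554

1.554


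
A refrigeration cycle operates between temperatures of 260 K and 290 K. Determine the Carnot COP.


dT = 290 - 260 = 30 K
COP_carnot = T_cold / dT = 260 / 30
COP_carnot = 8.667

8.667


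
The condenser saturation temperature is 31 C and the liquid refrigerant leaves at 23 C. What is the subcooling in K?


Subcooling = T_cond - T_liquid
Subcooling = 31 - 23
Subcooling = 8 K

8


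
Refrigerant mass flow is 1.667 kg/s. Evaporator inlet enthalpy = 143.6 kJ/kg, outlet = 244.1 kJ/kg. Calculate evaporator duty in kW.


dh = 244.1 - 143.6 = 100.5 kJ/kg
Q_evap = m_dot * dh = 1.667 * 100.5
Q_evap = 167.53 kW

167.53


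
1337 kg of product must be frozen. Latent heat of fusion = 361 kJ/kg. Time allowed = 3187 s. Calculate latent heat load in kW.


Q_lat = m * h_fg / t
Q_lat = 1337 * 361 / 3187
Q_lat = 151.45 kW

151.45


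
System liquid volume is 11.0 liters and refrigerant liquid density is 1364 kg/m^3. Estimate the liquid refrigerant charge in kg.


Charge = V * rho / 1000
Charge = 11.0 * 1364 / 1000
Charge = 15.0 kg

15.0


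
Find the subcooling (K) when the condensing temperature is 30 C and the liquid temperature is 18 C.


Subcooling = T_cond - T_liquid
Subcooling = 30 - 18
Subcooling = 12 K

12


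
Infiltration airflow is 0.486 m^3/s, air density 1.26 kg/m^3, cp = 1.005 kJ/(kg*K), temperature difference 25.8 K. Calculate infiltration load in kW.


Q = V_dot * rho * cp * dT
Q = 0.486 * 1.26 * 1.005 * 25.8
Q = 15.878 kW

15.878


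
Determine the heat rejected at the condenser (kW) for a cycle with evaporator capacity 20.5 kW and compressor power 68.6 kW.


Q_cond = Q_evap + W
Q_cond = 20.5 + 68.6
Q_cond = 89.1 kW

89.1


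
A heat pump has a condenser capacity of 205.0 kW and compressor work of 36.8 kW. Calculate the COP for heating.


COP_hp = Q_cond / W
COP_hp = 205.0 / 36.8
COP_hp = 5.571

5.571


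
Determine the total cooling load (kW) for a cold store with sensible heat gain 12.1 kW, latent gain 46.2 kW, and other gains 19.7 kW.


Q_total = Q_s + Q_l + Q_misc
Q_total = 12.1 + 46.2 + 19.7
Q_total = 78.0 kW

78.0


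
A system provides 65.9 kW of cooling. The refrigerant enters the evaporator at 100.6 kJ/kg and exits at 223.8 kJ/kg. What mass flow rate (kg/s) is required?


dh = 223.8 - 100.6 = 123.2 kJ/kg
m_dot = Q / dh = 65.9 / 123.2 = 0.5349 kg/s

0.5349


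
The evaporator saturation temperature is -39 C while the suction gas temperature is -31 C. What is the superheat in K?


Superheat = T_suction - T_evap
Superheat = -31 - (-39)
Superheat = 8 K

8


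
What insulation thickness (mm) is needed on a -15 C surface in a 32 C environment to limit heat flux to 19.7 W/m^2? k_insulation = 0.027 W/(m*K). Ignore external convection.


dT = 32 - (-15) = 47 K
thickness = k * dT / q_max * 1000
thickness = 0.027 * 47 / 19.7 * 1000
thickness = 64.4 mm

64.4


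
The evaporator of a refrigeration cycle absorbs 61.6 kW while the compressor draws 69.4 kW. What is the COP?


COP = Q_evap / W
COP = 61.6 / 69.4
COP = 0.888

0.888


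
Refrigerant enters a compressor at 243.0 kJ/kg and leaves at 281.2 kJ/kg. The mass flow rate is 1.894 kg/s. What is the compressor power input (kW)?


dh = 281.2 - 243.0 = 38.2 kJ/kg
W = m_dot * dh = 1.894 * 38.2 = 72.35 kW

72.35


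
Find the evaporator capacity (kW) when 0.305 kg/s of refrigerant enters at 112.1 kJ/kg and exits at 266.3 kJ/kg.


dh = 266.3 - 112.1 = 154.2 kJ/kg
Q_evap = m_dot * dh = 0.305 * 154.2
Q_evap = 47.03 kW

47.03


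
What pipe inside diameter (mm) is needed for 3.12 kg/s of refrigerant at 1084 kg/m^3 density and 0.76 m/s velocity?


A = m_dot / (rho * v) = 3.12 / (1084 * 0.76) = 0.003787143135 m^2
d = sqrt(4*A/pi) * 1000
d = 69.4 mm

69.4


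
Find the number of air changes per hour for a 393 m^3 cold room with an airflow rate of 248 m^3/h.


ACH = flow / volume
ACH = 248 / 393
ACH = 0.631

0.631


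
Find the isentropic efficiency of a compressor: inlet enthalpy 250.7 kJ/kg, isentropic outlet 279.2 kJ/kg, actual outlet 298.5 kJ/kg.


dh_ideal = 279.2 - 250.7 = 28.5 kJ/kg
dh_actual = 298.5 - 250.7 = 47.8 kJ/kg
eta_s = dh_ideal / dh_actual = 28.5 / 47.8
eta_s = 0.5962

0.5962


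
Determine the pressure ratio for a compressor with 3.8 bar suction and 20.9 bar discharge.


PR = P_high / P_low
PR = 20.9 / 3.8
PR = 5.5

5.5


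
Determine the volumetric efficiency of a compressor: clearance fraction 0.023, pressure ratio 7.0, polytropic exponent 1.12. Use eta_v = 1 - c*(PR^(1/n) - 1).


PR^(1/n) = 7.0^(1/1.12) = 5.68266195
eta_v = 1 - 0.023 * (5.68266195 - 1)
eta_v = 0.8923

0.8923


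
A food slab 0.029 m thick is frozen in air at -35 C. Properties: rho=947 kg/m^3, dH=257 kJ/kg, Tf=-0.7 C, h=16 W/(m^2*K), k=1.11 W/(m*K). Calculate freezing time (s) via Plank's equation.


dT = -0.7 - (-35) = 34.3 K
term1 = a/(2h) = 0.029/(2*16) = 0.00090625
term2 = a^2/(8k) = 0.029^2/(8*1.11) = 0.00009470720721
t = rho*dH*1000/dT * (term1 + term2)
t = 947*257*1000/34.3 * (0.00090625 + 0.00009470720721)
t = 7102 s

7102


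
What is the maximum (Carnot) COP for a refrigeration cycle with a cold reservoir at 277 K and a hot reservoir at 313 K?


dT = 313 - 277 = 36 K
COP_carnot = T_cold / dT = 277 / 36
COP_carnot = 7.694

7.694


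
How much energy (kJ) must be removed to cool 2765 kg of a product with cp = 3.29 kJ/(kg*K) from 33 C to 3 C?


dT = 33 - (3) = 30 K
Q = m * cp * dT = 2765 * 3.29 * 30
Q = 272906 kJ

272906


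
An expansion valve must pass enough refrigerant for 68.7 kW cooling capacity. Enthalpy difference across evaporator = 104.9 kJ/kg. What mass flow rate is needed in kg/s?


m_dot = Q / dh
m_dot = 68.7 / 104.9
m_dot = 0.6549 kg/s

0.6549


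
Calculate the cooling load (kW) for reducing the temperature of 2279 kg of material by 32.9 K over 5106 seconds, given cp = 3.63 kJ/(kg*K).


Q = m * cp * dT / t
Q = 2279 * 3.63 * 32.9 / 5106
Q = 53.305 kW

53.305


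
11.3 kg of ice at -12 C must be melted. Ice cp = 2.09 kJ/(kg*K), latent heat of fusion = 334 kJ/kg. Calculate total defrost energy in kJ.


Sensible heat = cp * dT = 2.09 * 12 = 25.08 kJ/kg
Total per kg = 25.08 + 334 = 359.08 kJ/kg
Q = m * total = 11.3 * 359.08
Q = 4057.6 kJ

4057.6


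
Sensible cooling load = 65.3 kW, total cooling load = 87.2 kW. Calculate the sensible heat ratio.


SHR = Q_sensible / Q_total
SHR = 65.3 / 87.2
SHR = 0.749

0.749


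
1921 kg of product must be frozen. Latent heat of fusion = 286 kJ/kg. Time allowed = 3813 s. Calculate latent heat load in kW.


Q_lat = m * h_fg / t
Q_lat = 1921 * 286 / 3813
Q_lat = 144.09 kW

144.09


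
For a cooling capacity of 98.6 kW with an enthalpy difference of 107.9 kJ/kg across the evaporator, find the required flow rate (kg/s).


m_dot = Q / dh
m_dot = 98.6 / 107.9
m_dot = 0.9138 kg/s

0.9138


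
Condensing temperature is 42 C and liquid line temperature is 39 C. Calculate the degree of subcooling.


Subcooling = T_cond - T_liquid
Subcooling = 42 - 39
Subcooling = 3 K

3


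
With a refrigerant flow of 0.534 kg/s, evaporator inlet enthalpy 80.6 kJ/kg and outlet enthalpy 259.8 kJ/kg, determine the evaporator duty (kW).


dh = 259.8 - 80.6 = 179.2 kJ/kg
Q_evap = m_dot * dh = 0.534 * 179.2
Q_evap = 95.69 kW

95.69


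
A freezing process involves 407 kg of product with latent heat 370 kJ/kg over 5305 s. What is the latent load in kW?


Q_lat = m * h_fg / t
Q_lat = 407 * 370 / 5305
Q_lat = 28.39 kW

28.39


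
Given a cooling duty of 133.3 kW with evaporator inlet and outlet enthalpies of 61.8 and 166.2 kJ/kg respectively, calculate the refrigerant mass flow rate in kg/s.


dh = 166.2 - 61.8 = 104.4 kJ/kg
m_dot = Q / dh = 133.3 / 104.4 = 1.2768 kg/s

1.2768


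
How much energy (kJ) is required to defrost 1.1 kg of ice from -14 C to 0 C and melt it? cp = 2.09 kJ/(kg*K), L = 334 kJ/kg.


Sensible heat = cp * dT = 2.09 * 14 = 29.26 kJ/kg
Total per kg = 29.26 + 334 = 363.26 kJ/kg
Q = m * total = 1.1 * 363.26
Q = 399.6 kJ

399.6


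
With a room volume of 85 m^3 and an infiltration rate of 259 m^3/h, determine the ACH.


ACH = flow / volume
ACH = 259 / 85
ACH = 3.047

3.047


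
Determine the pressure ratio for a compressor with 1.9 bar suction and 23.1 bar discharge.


PR = P_high / P_low
PR = 23.1 / 1.9
PR = 12.158

12.158


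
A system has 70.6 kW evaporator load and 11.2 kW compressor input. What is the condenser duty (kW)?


Q_cond = Q_evap + W
Q_cond = 70.6 + 11.2
Q_cond = 81.8 kW

81.8


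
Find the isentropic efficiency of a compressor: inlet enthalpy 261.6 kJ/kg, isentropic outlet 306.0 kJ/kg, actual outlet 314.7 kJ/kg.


dh_ideal = 306.0 - 261.6 = 44.4 kJ/kg
dh_actual = 314.7 - 261.6 = 53.1 kJ/kg
eta_s = dh_ideal / dh_actual = 44.4 / 53.1
eta_s = 0.8362

0.8362


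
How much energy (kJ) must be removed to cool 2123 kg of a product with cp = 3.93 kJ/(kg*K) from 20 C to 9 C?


dT = 20 - (9) = 11 K
Q = m * cp * dT = 2123 * 3.93 * 11
Q = 91777 kJ

91777


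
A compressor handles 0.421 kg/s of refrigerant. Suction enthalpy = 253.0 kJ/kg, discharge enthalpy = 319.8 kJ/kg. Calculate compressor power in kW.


dh = 319.8 - 253.0 = 66.8 kJ/kg
W = m_dot * dh = 0.421 * 66.8 = 28.12 kW

28.12


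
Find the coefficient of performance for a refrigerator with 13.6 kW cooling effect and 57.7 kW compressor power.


COP = Q_evap / W
COP = 13.6 / 57.7
COP = 0.236

0.236


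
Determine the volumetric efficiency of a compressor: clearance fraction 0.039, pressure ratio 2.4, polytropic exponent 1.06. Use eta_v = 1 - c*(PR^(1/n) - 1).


PR^(1/n) = 2.4^(1/1.06) = 2.28396714
eta_v = 1 - 0.039 * (2.28396714 - 1)
eta_v = 0.9499

0.9499


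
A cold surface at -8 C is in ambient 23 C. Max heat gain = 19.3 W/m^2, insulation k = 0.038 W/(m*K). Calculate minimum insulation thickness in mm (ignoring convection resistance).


dT = 23 - (-8) = 31 K
thickness = k * dT / q_max * 1000
thickness = 0.038 * 31 / 19.3 * 1000
thickness = 61.0 mm

61.0


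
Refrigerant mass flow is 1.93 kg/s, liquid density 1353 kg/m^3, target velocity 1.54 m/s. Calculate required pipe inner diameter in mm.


A = m_dot / (rho * v) = 1.93 / (1353 * 1.54) = 0.0009262725449 m^2
d = sqrt(4*A/pi) * 1000
d = 34.3 mm

34.3


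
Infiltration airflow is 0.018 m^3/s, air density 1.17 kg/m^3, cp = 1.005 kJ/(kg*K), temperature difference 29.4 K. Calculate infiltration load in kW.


Q = V_dot * rho * cp * dT
Q = 0.018 * 1.17 * 1.005 * 29.4
Q = 0.622 kW

0.622


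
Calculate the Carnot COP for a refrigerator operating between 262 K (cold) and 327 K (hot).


dT = 327 - 262 = 65 K
COP_carnot = T_cold / dT = 262 / 65
COP_carnot = 4.031

4.031


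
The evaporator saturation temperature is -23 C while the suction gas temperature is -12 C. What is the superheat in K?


Superheat = T_suction - T_evap
Superheat = -12 - (-23)
Superheat = 11 K

11
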